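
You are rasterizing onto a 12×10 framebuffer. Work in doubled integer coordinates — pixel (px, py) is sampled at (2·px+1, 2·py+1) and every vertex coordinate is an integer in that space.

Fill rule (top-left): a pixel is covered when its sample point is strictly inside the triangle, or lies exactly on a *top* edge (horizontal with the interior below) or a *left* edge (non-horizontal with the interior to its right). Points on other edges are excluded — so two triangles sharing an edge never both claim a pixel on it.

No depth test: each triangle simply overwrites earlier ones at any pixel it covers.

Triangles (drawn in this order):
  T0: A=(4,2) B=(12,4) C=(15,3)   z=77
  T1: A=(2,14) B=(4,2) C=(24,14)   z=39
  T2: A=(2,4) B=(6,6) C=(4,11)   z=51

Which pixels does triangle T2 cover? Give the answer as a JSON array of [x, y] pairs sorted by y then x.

T0:
  2·area = 14  (B↔C swapped to make it positive)
  edge (4, 2)→(15, 3): d=(11,1) right/bottom  bias=-1
  edge (15, 3)→(12, 4): d=(-3,1) right/bottom  bias=-1
  edge (12, 4)→(4, 2): d=(-8,-2) top-left  bias=+0
    (10,0)@(21, 1): e=[-28,0,42] → ·  [on edge]
    (4,1)@(9, 3): e=[6,6,2] → █
    (5,1)@(11, 3): e=[4,4,6] → █
    (6,1)@(13, 3): e=[2,2,10] → █
    (7,1)@(15, 3): e=[0,0,14] → ·  [on edge]
    (4,2)@(9, 5): e=[28,0,-14] → ·  [on edge]
    (5,2)@(11, 5): e=[26,-2,-10] → ·
    (6,2)@(13, 5): e=[24,-4,-6] → ·
    (1,3)@(3, 7): e=[56,0,-42] → ·  [on edge]
  covered (3 px):
    · · · · · · · · · · · ·
    · · · · █ █ █ · · · · ·
    · · · · · · · · · · · ·
    · · · · · · · · · · · ·
    · · · · · · · · · · · ·
    · · · · · · · · · · · ·
    · · · · · · · · · · · ·
    · · · · · · · · · · · ·
    · · · · · · · · · · · ·
    · · · · · · · · · · · ·
T1:
  2·area = 264
  edge (2, 14)→(4, 2): d=(2,-12) top-left  bias=+0
  edge (4, 2)→(24, 14): d=(20,12) right/bottom  bias=-1
  edge (24, 14)→(2, 14): d=(-22,0) right/bottom  bias=-1
    (2,1)@(5, 3): e=[14,8,242] → █
    (3,1)@(7, 3): e=[38,-16,242] → ·
    (2,2)@(5, 5): e=[18,48,198] → █
    (3,2)@(7, 5): e=[42,24,198] → █
    (4,2)@(9, 5): e=[66,0,198] → ·  [on edge]
    (2,3)@(5, 7): e=[22,88,154] → █
    (4,3)@(9, 7): e=[70,40,154] → █
    (5,3)@(11, 7): e=[94,16,154] → █
    (6,3)@(13, 7): e=[118,-8,154] → ·
    (1,4)@(3, 9): e=[2,152,110] → █
    (6,4)@(13, 9): e=[122,32,110] → █
    (7,4)@(15, 9): e=[146,8,110] → █
    (9,5)@(19, 11): e=[198,0,66] → ·  [on edge]
  covered (32 px):
    · · · · · · · · · · · ·
    · · █ · · · · · · · · ·
    · · █ █ · · · · · · · ·
    · · █ █ █ █ · · · · · ·
    · █ █ █ █ █ █ █ · · · ·
    · █ █ █ █ █ █ █ █ · · ·
    · █ █ █ █ █ █ █ █ █ █ ·
    · · · · · · · · · · · ·
    · · · · · · · · · · · ·
    · · · · · · · · · · · ·
T2:
  2·area = 24
  edge (2, 4)→(6, 6): d=(4,2) right/bottom  bias=-1
  edge (6, 6)→(4, 11): d=(-2,5) right/bottom  bias=-1
  edge (4, 11)→(2, 4): d=(-2,-7) top-left  bias=+0
    (1,2)@(3, 5): e=[2,17,5] → █
    (2,2)@(5, 5): e=[-2,7,19] → ·
    (1,3)@(3, 7): e=[10,13,1] → █
    (2,3)@(5, 7): e=[6,3,15] → █
    (3,3)@(7, 7): e=[2,-7,29] → ·
    (1,4)@(3, 9): e=[18,9,-3] → ·
    (2,4)@(5, 9): e=[14,-1,11] → ·
  covered (3 px):
    · · · · · · · · · · · ·
    · · · · · · · · · · · ·
    · █ · · · · · · · · · ·
    · █ █ · · · · · · · · ·
    · · · · · · · · · · · ·
    · · · · · · · · · · · ·
    · · · · · · · · · · · ·
    · · · · · · · · · · · ·
    · · · · · · · · · · · ·
    · · · · · · · · · · · ·

Result: [[1,2],[1,3],[2,3]]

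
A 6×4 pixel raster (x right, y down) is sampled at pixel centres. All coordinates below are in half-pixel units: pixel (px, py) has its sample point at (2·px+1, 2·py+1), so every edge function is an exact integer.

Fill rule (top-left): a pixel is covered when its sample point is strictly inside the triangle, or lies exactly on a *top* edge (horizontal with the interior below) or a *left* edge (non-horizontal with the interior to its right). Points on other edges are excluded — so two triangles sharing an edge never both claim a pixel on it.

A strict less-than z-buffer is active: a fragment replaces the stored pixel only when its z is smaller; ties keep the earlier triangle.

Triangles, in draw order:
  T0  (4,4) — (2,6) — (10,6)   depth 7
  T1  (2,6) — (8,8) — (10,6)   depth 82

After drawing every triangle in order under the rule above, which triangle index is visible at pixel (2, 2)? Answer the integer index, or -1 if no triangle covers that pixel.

T0:
  2·area = 16  (B↔C swapped to make it positive)
  edge (4, 4)→(10, 6): d=(6,2) right/bottom  bias=-1
  edge (10, 6)→(2, 6): d=(-8,0) right/bottom  bias=-1
  edge (2, 6)→(4, 4): d=(2,-2) top-left  bias=+0
    (3,0)@(7, 1): e=[-24,40,0] → .  [on edge]
    (0,1)@(1, 3): e=[0,24,-8] → .  [on edge]
    (2,1)@(5, 3): e=[-8,24,0] → .  [on edge]
    (1,2)@(3, 5): e=[8,8,0] → X  [on edge]
    (2,2)@(5, 5): e=[4,8,4] → X
    (3,2)@(7, 5): e=[0,8,8] → .  [on edge]
    (0,3)@(1, 7): e=[24,-8,0] → .  [on edge]
    (1,3)@(3, 7): e=[20,-8,4] → .
    (2,3)@(5, 7): e=[16,-8,8] → .
  covered (2 px):
    . . . . . .
    . . . . . .
    . X X . . .
    . . . . . .
T1:
  2·area = 16  (B↔C swapped to make it positive)
  edge (2, 6)→(10, 6): d=(8,0) top-left  bias=+0
  edge (10, 6)→(8, 8): d=(-2,2) right/bottom  bias=-1
  edge (8, 8)→(2, 6): d=(-6,-2) top-left  bias=+0
    (5,2)@(11, 5): e=[-8,0,24] → .  [on edge]
    (2,3)@(5, 7): e=[8,8,0] → X  [on edge]
    (3,3)@(7, 7): e=[8,4,4] → X
    (4,3)@(9, 7): e=[8,0,8] → .  [on edge]
  covered (2 px):
    . . . . . .
    . . . . . .
    . . . . . .
    . . X X . .

Z-buffer (winner per pixel, '.' = empty):
  . . . . . .
  . . . . . .
  . 0 0 . . .
  . . 1 1 . .

Answer: 0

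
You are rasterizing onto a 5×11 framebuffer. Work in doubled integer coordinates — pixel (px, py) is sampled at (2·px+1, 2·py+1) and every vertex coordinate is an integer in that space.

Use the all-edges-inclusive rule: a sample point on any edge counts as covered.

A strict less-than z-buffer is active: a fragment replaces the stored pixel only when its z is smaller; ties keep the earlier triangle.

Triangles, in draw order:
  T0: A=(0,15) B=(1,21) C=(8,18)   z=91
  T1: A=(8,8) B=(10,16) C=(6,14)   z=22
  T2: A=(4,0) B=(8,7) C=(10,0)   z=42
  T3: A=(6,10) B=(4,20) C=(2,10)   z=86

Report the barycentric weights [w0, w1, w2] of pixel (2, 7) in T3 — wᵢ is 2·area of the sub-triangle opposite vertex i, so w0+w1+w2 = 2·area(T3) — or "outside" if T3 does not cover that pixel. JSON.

T0:
  2·area = 45  (B↔C swapped to make it positive)
  edge (0, 15)→(8, 18): d=(8,3) inclusive
  edge (8, 18)→(1, 21): d=(-7,3) inclusive
  edge (1, 21)→(0, 15): d=(-1,-6) inclusive
    (0,8)@(1, 17): e=[13,28,4] → #
    (1,8)@(3, 17): e=[7,22,16] → #
    (2,8)@(5, 17): e=[1,16,28] → #
    (3,8)@(7, 17): e=[-5,10,40] → ·
    (0,9)@(1, 19): e=[29,14,2] → #
    (3,9)@(7, 19): e=[11,-4,38] → ·
    (0,10)@(1, 21): e=[45,0,0] → #  [on edge]
    (1,10)@(3, 21): e=[39,-6,12] → ·
    (2,10)@(5, 21): e=[33,-12,24] → ·
  covered (7 px):
    · · · · ·
    · · · · ·
    · · · · ·
    · · · · ·
    · · · · ·
    · · · · ·
    · · · · ·
    · · · · ·
    # # # · ·
    # # # · ·
    # · · · ·
T1:
  2·area = 28
  edge (8, 8)→(10, 16): d=(2,8) inclusive
  edge (10, 16)→(6, 14): d=(-4,-2) inclusive
  edge (6, 14)→(8, 8): d=(2,-6) inclusive
    (4,2)@(9, 5): e=[-14,42,0] → ·  [on edge]
    (3,5)@(7, 11): e=[14,14,0] → #  [on edge]
    (4,5)@(9, 11): e=[-2,18,12] → ·
    (3,6)@(7, 13): e=[18,6,4] → #
    (4,6)@(9, 13): e=[2,10,16] → #
    (3,7)@(7, 15): e=[22,-2,8] → ·
    (4,7)@(9, 15): e=[6,2,20] → #
    (2,8)@(5, 17): e=[42,-14,0] → ·  [on edge]
    (4,8)@(9, 17): e=[10,-6,24] → ·
  covered (4 px):
    · · · · ·
    · · · · ·
    · · · · ·
    · · · · ·
    · · · · ·
    · · · # ·
    · · · # #
    · · · · #
    · · · · ·
    · · · · ·
    · · · · ·
T2:
  2·area = 42  (B↔C swapped to make it positive)
  edge (4, 0)→(10, 0): d=(6,0) inclusive
  edge (10, 0)→(8, 7): d=(-2,7) inclusive
  edge (8, 7)→(4, 0): d=(-4,-7) inclusive
    (2,0)@(5, 1): e=[6,33,3] → #
    (3,0)@(7, 1): e=[6,19,17] → #
    (4,0)@(9, 1): e=[6,5,31] → #
    (2,1)@(5, 3): e=[18,29,-5] → ·
    (3,1)@(7, 3): e=[18,15,9] → #
    (3,2)@(7, 5): e=[30,11,1] → #
    (4,2)@(9, 5): e=[30,-3,15] → ·
    (3,3)@(7, 7): e=[42,7,-7] → ·
  covered (6 px):
    · · # # #
    · · · # #
    · · · # ·
    · · · · ·
    · · · · ·
    · · · · ·
    · · · · ·
    · · · · ·
    · · · · ·
    · · · · ·
    · · · · ·
T3:
  2·area = 40
  edge (6, 10)→(4, 20): d=(-2,10) inclusive
  edge (4, 20)→(2, 10): d=(-2,-10) inclusive
  edge (2, 10)→(6, 10): d=(4,0) inclusive
    (0,2)@(1, 5): e=[60,0,-20] → ·  [on edge]
    (3,2)@(7, 5): e=[0,60,-20] → ·  [on edge]
    (1,5)@(3, 11): e=[28,8,4] → #
    (2,5)@(5, 11): e=[8,28,4] → #
    (3,5)@(7, 11): e=[-12,48,4] → ·
    (1,6)@(3, 13): e=[24,4,12] → #
    (3,6)@(7, 13): e=[-16,44,12] → ·
    (1,7)@(3, 15): e=[20,0,20] → #  [on edge]
    (2,7)@(5, 15): e=[0,20,20] → #  [on edge]
    (3,7)@(7, 15): e=[-20,40,20] → ·
    (1,8)@(3, 17): e=[16,-4,28] → ·
    (2,8)@(5, 17): e=[-4,16,28] → ·
  covered (6 px):
    · · · · ·
    · · · · ·
    · · · · ·
    · · · · ·
    · · · · ·
    · # # · ·
    · # # · ·
    · # # · ·
    · · · · ·
    · · · · ·
    · · · · ·

Final: [20,20,0]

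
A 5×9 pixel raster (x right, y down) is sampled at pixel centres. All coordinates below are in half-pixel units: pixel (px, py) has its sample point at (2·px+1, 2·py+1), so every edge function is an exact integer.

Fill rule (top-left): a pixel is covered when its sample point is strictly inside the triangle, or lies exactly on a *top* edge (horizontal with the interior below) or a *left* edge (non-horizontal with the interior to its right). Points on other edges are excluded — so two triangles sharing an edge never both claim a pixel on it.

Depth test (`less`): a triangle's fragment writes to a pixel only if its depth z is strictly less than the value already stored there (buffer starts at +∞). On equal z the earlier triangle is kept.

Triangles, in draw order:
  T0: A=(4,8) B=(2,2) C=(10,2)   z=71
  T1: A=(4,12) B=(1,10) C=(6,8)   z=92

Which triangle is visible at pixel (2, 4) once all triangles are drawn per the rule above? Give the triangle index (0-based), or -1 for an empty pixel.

T0:
  2·area = 48
  edge (4, 8)→(2, 2): d=(-2,-6) top-left  bias=+0
  edge (2, 2)→(10, 2): d=(8,0) top-left  bias=+0
  edge (10, 2)→(4, 8): d=(-6,6) right/bottom  bias=-1
    (1,1)@(3, 3): e=[4,8,36] → #
    (2,1)@(5, 3): e=[16,8,24] → #
    (3,1)@(7, 3): e=[28,8,12] → #
    (4,1)@(9, 3): e=[40,8,0] → ·  [on edge]
    (1,2)@(3, 5): e=[0,24,24] → #  [on edge]
    (3,2)@(7, 5): e=[24,24,0] → ·  [on edge]
    (1,3)@(3, 7): e=[-4,40,12] → ·
    (2,3)@(5, 7): e=[8,40,0] → ·  [on edge]
    (1,4)@(3, 9): e=[-8,56,0] → ·  [on edge]
    (0,5)@(1, 11): e=[-24,72,0] → ·  [on edge]
    (2,5)@(5, 11): e=[0,72,-24] → ·  [on edge]
    (3,8)@(7, 17): e=[0,120,-72] → ·  [on edge]
  covered (5 px):
    · · · · ·
    · # # # ·
    · # # · ·
    · · · · ·
    · · · · ·
    · · · · ·
    · · · · ·
    · · · · ·
    · · · · ·
T1:
  2·area = 16
  edge (4, 12)→(1, 10): d=(-3,-2) top-left  bias=+0
  edge (1, 10)→(6, 8): d=(5,-2) top-left  bias=+0
  edge (6, 8)→(4, 12): d=(-2,4) right/bottom  bias=-1
    (2,4)@(5, 9): e=[11,3,2] → #
    (3,4)@(7, 9): e=[15,7,-6] → ·
    (1,5)@(3, 11): e=[1,9,6] → #
    (2,5)@(5, 11): e=[5,13,-2] → ·
    (1,6)@(3, 13): e=[-5,19,2] → ·
  covered (2 px):
    · · · · ·
    · · · · ·
    · · · · ·
    · · · · ·
    · · # · ·
    · # · · ·
    · · · · ·
    · · · · ·
    · · · · ·

Z-buffer (winner per pixel, '.' = empty):
  . . . . .
  . 0 0 0 .
  . 0 0 . .
  . . . . .
  . . 1 . .
  . 1 . . .
  . . . . .
  . . . . .
  . . . . .

Result: 1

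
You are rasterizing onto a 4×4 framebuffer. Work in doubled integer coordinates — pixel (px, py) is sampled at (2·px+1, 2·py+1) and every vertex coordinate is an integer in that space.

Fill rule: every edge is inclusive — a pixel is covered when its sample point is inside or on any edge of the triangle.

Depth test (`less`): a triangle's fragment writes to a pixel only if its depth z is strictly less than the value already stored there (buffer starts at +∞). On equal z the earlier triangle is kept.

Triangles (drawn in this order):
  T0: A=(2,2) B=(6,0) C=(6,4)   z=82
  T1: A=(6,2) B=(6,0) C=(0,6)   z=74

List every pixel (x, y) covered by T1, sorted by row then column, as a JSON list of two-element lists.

T0:
  2·area = 16
  edge (2, 2)→(6, 0): d=(4,-2) inclusive
  edge (6, 0)→(6, 4): d=(0,4) inclusive
  edge (6, 4)→(2, 2): d=(-4,-2) inclusive
    (2,0)@(5, 1): e=[2,4,10] → X
    (3,0)@(7, 1): e=[6,-4,14] → .
    (2,1)@(5, 3): e=[10,4,2] → X
    (3,1)@(7, 3): e=[14,-4,6] → .
    (2,2)@(5, 5): e=[18,4,-6] → .
  covered (2 px):
    . . X .
    . . X .
    . . . .
    . . . .
T1:
  2·area = 12  (B↔C swapped to make it positive)
  edge (6, 2)→(0, 6): d=(-6,4) inclusive
  edge (0, 6)→(6, 0): d=(6,-6) inclusive
  edge (6, 0)→(6, 2): d=(0,2) inclusive
    (2,0)@(5, 1): e=[10,0,2] → X  [on edge]
    (3,0)@(7, 1): e=[2,12,-2] → .
    (1,1)@(3, 3): e=[6,0,6] → X  [on edge]
    (2,1)@(5, 3): e=[-2,12,2] → .
    (0,2)@(1, 5): e=[2,0,10] → X  [on edge]
    (1,2)@(3, 5): e=[-6,12,6] → .
    (0,3)@(1, 7): e=[-10,12,10] → .
  covered (3 px):
    . . X .
    . X . .
    X . . .
    . . . .

Final: [[2,0],[1,1],[0,2]]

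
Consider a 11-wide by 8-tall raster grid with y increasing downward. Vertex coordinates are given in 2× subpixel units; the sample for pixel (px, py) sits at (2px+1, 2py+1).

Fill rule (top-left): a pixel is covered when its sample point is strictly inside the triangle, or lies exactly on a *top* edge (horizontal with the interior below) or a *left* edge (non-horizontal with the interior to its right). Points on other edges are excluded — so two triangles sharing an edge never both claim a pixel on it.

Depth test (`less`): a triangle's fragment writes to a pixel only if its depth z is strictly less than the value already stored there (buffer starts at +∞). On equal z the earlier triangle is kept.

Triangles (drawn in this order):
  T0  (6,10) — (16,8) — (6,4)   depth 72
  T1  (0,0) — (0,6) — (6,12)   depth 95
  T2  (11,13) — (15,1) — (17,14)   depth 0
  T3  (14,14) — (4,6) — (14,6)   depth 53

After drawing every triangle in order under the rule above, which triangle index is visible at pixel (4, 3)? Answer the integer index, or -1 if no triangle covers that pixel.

T0:
  2·area = 60  (B↔C swapped to make it positive)
  edge (6, 10)→(6, 4): d=(0,-6) top-left  bias=+0
  edge (6, 4)→(16, 8): d=(10,4) right/bottom  bias=-1
  edge (16, 8)→(6, 10): d=(-10,2) right/bottom  bias=-1
    (3,2)@(7, 5): e=[6,6,48] → X
    (4,2)@(9, 5): e=[18,-2,44] → .
    (3,3)@(7, 7): e=[6,26,28] → X
    (4,3)@(9, 7): e=[18,18,24] → X
    (5,3)@(11, 7): e=[30,10,20] → X
    (6,3)@(13, 7): e=[42,2,16] → X
    (7,3)@(15, 7): e=[54,-6,12] → .
    (10,3)@(21, 7): e=[90,-30,0] → .  [on edge]
    (3,4)@(7, 9): e=[6,46,8] → X
    (5,4)@(11, 9): e=[30,30,0] → .  [on edge]
    (6,4)@(13, 9): e=[42,22,-4] → .
    (0,5)@(1, 11): e=[-30,90,0] → .  [on edge]
  covered (7 px):
    . . . . . . . . . . .
    . . . . . . . . . . .
    . . . X . . . . . . .
    . . . X X X X . . . .
    . . . X X . . . . . .
    . . . . . . . . . . .
    . . . . . . . . . . .
    . . . . . . . . . . .
T1:
  2·area = 36  (B↔C swapped to make it positive)
  edge (0, 0)→(6, 12): d=(6,12) right/bottom  bias=-1
  edge (6, 12)→(0, 6): d=(-6,-6) top-left  bias=+0
  edge (0, 6)→(0, 0): d=(0,-6) top-left  bias=+0
    (0,1)@(1, 3): e=[6,24,6] → X
    (1,1)@(3, 3): e=[-18,36,18] → .
    (0,2)@(1, 5): e=[18,12,6] → X
    (1,2)@(3, 5): e=[-6,24,18] → .
    (0,3)@(1, 7): e=[30,0,6] → X  [on edge]
    (1,3)@(3, 7): e=[6,12,18] → X
    (2,3)@(5, 7): e=[-18,24,30] → .
    (0,4)@(1, 9): e=[42,-12,6] → .
    (1,4)@(3, 9): e=[18,0,18] → X  [on edge]
    (2,4)@(5, 9): e=[-6,12,30] → .
    (1,5)@(3, 11): e=[30,-12,18] → .
    (2,5)@(5, 11): e=[6,0,30] → X  [on edge]
    (3,6)@(7, 13): e=[-6,0,42] → .  [on edge]
    (4,7)@(9, 15): e=[-18,0,54] → .  [on edge]
  covered (6 px):
    . . . . . . . . . . .
    X . . . . . . . . . .
    X . . . . . . . . . .
    X X . . . . . . . . .
    . X . . . . . . . . .
    . . X . . . . . . . .
    . . . . . . . . . . .
    . . . . . . . . . . .
T2:
  2·area = 76
  edge (11, 13)→(15, 1): d=(4,-12) top-left  bias=+0
  edge (15, 1)→(17, 14): d=(2,13) right/bottom  bias=-1
  edge (17, 14)→(11, 13): d=(-6,-1) top-left  bias=+0
    (7,0)@(15, 1): e=[0,0,76] → .  [on edge]
    (7,1)@(15, 3): e=[8,4,64] → X
    (8,1)@(17, 3): e=[32,-22,66] → .
    (7,2)@(15, 5): e=[16,8,52] → X
    (8,2)@(17, 5): e=[40,-18,54] → .
    (6,3)@(13, 7): e=[0,38,38] → X  [on edge]
    (8,3)@(17, 7): e=[48,-14,42] → .
    (6,4)@(13, 9): e=[8,42,26] → X
    (8,4)@(17, 9): e=[56,-10,30] → .
    (6,5)@(13, 11): e=[16,46,14] → X
    (8,5)@(17, 11): e=[64,-6,18] → .
    (5,6)@(11, 13): e=[0,76,0] → X  [on edge]
  covered (11 px):
    . . . . . . . . . . .
    . . . . . . . X . . .
    . . . . . . . X . . .
    . . . . . . X X . . .
    . . . . . . X X . . .
    . . . . . . X X . . .
    . . . . . X X X . . .
    . . . . . . . . . . .
T3:
  2·area = 80
  edge (14, 14)→(4, 6): d=(-10,-8) top-left  bias=+0
  edge (4, 6)→(14, 6): d=(10,0) top-left  bias=+0
  edge (14, 6)→(14, 14): d=(0,8) right/bottom  bias=-1
    (3,3)@(7, 7): e=[14,10,56] → X
    (4,3)@(9, 7): e=[30,10,40] → X
    (5,3)@(11, 7): e=[46,10,24] → X
    (6,3)@(13, 7): e=[62,10,8] → X
    (7,3)@(15, 7): e=[78,10,-8] → .
    (3,4)@(7, 9): e=[-6,30,56] → .
    (4,4)@(9, 9): e=[10,30,40] → X
    (7,4)@(15, 9): e=[58,30,-8] → .
    (4,5)@(9, 11): e=[-10,50,40] → .
    (5,5)@(11, 11): e=[6,50,24] → X
    (7,5)@(15, 11): e=[38,50,-8] → .
    (5,6)@(11, 13): e=[-14,70,24] → .
  covered (10 px):
    . . . . . . . . . . .
    . . . . . . . . . . .
    . . . . . . . . . . .
    . . . X X X X . . . .
    . . . . X X X . . . .
    . . . . . X X . . . .
    . . . . . . X . . . .
    . . . . . . . . . . .

Z-buffer (winner per pixel, '.' = empty):
  . . . . . . . . . . .
  1 . . . . . . 2 . . .
  1 . . 0 . . . 2 . . .
  1 1 . 3 3 3 2 2 . . .
  . 1 . 0 3 3 2 2 . . .
  . . 1 . . 3 2 2 . . .
  . . . . . 2 2 2 . . .
  . . . . . . . . . . .

Result: 3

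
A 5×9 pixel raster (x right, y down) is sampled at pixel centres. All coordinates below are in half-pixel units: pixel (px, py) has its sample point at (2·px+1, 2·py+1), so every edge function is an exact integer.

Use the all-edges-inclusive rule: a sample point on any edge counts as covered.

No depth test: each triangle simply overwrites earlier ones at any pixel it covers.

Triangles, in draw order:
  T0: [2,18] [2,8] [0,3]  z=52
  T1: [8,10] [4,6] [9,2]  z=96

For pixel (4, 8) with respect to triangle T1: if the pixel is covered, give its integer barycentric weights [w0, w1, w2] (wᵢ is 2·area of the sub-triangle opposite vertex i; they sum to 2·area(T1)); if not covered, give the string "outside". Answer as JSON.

T0:
  2·area = 20  (B↔C swapped to make it positive)
  edge (2, 18)→(0, 3): d=(-2,-15) inclusive
  edge (0, 3)→(2, 8): d=(2,5) inclusive
  edge (2, 8)→(2, 18): d=(0,10) inclusive
    (0,3)@(1, 7): e=[7,3,10] → #
    (1,3)@(3, 7): e=[37,-7,-10] → ·
    (0,4)@(1, 9): e=[3,7,10] → #
    (1,4)@(3, 9): e=[33,-3,-10] → ·
    (0,5)@(1, 11): e=[-1,11,10] → ·
  covered (2 px):
    · · · · ·
    · · · · ·
    · · · · ·
    # · · · ·
    # · · · ·
    · · · · ·
    · · · · ·
    · · · · ·
    · · · · ·
T1:
  2·area = 36
  edge (8, 10)→(4, 6): d=(-4,-4) inclusive
  edge (4, 6)→(9, 2): d=(5,-4) inclusive
  edge (9, 2)→(8, 10): d=(-1,8) inclusive
    (0,1)@(1, 3): e=[0,-27,63] → ·  [on edge]
    (1,2)@(3, 5): e=[0,-9,45] → ·  [on edge]
    (3,2)@(7, 5): e=[16,7,13] → #
    (4,2)@(9, 5): e=[24,15,-3] → ·
    (2,3)@(5, 7): e=[0,9,27] → #  [on edge]
    (4,3)@(9, 7): e=[16,25,-5] → ·
    (2,4)@(5, 9): e=[-8,19,25] → ·
    (3,4)@(7, 9): e=[0,27,9] → #  [on edge]
    (4,4)@(9, 9): e=[8,35,-7] → ·
    (3,5)@(7, 11): e=[-8,37,7] → ·
    (4,5)@(9, 11): e=[0,45,-9] → ·  [on edge]
  covered (4 px):
    · · · · ·
    · · · · ·
    · · · # ·
    · · # # ·
    · · · # ·
    · · · · ·
    · · · · ·
    · · · · ·
    · · · · ·

Result: "outside"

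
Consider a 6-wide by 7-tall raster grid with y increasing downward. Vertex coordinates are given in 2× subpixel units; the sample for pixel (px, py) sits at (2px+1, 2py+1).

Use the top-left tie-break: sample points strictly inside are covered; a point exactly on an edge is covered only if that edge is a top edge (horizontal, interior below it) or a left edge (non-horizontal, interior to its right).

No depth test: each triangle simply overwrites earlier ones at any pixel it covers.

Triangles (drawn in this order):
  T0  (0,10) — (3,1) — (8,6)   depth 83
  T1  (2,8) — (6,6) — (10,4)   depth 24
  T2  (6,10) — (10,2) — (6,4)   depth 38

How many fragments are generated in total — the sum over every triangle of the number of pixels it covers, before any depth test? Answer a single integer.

T0:
  2·area = 60
  edge (0, 10)→(3, 1): d=(3,-9) top-left  bias=+0
  edge (3, 1)→(8, 6): d=(5,5) right/bottom  bias=-1
  edge (8, 6)→(0, 10): d=(-8,4) right/bottom  bias=-1
    (1,0)@(3, 1): e=[0,0,60] → ·  [on edge]
    (1,1)@(3, 3): e=[6,10,44] → █
    (2,1)@(5, 3): e=[24,0,36] → ·  [on edge]
    (1,2)@(3, 5): e=[12,20,28] → █
    (2,2)@(5, 5): e=[30,10,20] → █
    (3,2)@(7, 5): e=[48,0,12] → ·  [on edge]
    (0,3)@(1, 7): e=[0,40,20] → █  [on edge]
    (3,3)@(7, 7): e=[54,10,-4] → ·
    (4,3)@(9, 7): e=[72,0,-12] → ·  [on edge]
    (0,4)@(1, 9): e=[6,50,4] → █
    (1,4)@(3, 9): e=[24,40,-4] → ·
    (2,4)@(5, 9): e=[42,30,-12] → ·
    (5,4)@(11, 9): e=[96,0,-36] → ·  [on edge]
  covered (7 px):
    · · · · · ·
    · █ · · · ·
    · █ █ · · ·
    █ █ █ · · ·
    █ · · · · ·
    · · · · · ·
    · · · · · ·
T1:
  degenerate (2·area = 0) — covers nothing
T2:
  2·area = 24  (B↔C swapped to make it positive)
  edge (6, 10)→(6, 4): d=(0,-6) top-left  bias=+0
  edge (6, 4)→(10, 2): d=(4,-2) top-left  bias=+0
  edge (10, 2)→(6, 10): d=(-4,8) right/bottom  bias=-1
    (4,1)@(9, 3): e=[18,2,4] → █
    (5,1)@(11, 3): e=[30,6,-12] → ·
    (3,2)@(7, 5): e=[6,6,12] → █
    (4,2)@(9, 5): e=[18,10,-4] → ·
    (3,3)@(7, 7): e=[6,14,4] → █
    (4,3)@(9, 7): e=[18,18,-12] → ·
    (3,4)@(7, 9): e=[6,22,-4] → ·
  covered (3 px):
    · · · · · ·
    · · · · █ ·
    · · · █ · ·
    · · · █ · ·
    · · · · · ·
    · · · · · ·
    · · · · · ·

Final: 10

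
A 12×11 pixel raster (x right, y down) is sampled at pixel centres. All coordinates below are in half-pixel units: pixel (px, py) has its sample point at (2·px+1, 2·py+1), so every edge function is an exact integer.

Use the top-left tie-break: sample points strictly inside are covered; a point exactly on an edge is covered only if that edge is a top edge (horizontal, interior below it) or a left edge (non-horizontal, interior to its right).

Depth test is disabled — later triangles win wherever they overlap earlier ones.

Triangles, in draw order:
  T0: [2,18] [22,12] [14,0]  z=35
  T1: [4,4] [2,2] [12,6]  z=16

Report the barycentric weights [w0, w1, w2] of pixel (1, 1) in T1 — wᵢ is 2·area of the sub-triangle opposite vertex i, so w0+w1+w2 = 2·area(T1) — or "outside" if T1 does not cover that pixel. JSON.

T0:
  2·area = 288  (B↔C swapped to make it positive)
  edge (2, 18)→(14, 0): d=(12,-18) top-left  bias=+0
  edge (14, 0)→(22, 12): d=(8,12) right/bottom  bias=-1
  edge (22, 12)→(2, 18): d=(-20,6) right/bottom  bias=-1
    (6,1)@(13, 3): e=[18,36,234] → X
    (7,1)@(15, 3): e=[54,12,222] → X
    (8,1)@(17, 3): e=[90,-12,210] → .
    (5,2)@(11, 5): e=[6,76,206] → X
    (8,2)@(17, 5): e=[114,4,170] → X
    (9,2)@(19, 5): e=[150,-20,158] → .
    (5,3)@(11, 7): e=[30,92,166] → X
    (9,3)@(19, 7): e=[174,-4,118] → .
    (4,4)@(9, 9): e=[18,132,138] → X
    (9,4)@(19, 9): e=[198,12,78] → X
    (10,4)@(21, 9): e=[234,-12,66] → .
    (3,5)@(7, 11): e=[6,172,110] → X
  covered (36 px):
    . . . . . . . . . . . .
    . . . . . . X X . . . .
    . . . . . X X X X . . .
    . . . . . X X X X . . .
    . . . . X X X X X X . .
    . . . X X X X X X X X .
    . . . X X X X X X . . .
    . . X X X X . . . . . .
    . X X . . . . . . . . .
    . . . . . . . . . . . .
    . . . . . . . . . . . .
T1:
  2·area = 12
  edge (4, 4)→(2, 2): d=(-2,-2) top-left  bias=+0
  edge (2, 2)→(12, 6): d=(10,4) right/bottom  bias=-1
  edge (12, 6)→(4, 4): d=(-8,-2) top-left  bias=+0
    (0,0)@(1, 1): e=[0,-6,18] → .  [on edge]
    (1,1)@(3, 3): e=[0,6,6] → X  [on edge]
    (2,1)@(5, 3): e=[4,-2,10] → .
    (1,2)@(3, 5): e=[-4,26,-10] → .
    (2,2)@(5, 5): e=[0,18,-6] → .  [on edge]
    (4,2)@(9, 5): e=[8,2,2] → X
    (5,2)@(11, 5): e=[12,-6,6] → .
    (3,3)@(7, 7): e=[0,30,-18] → .  [on edge]
    (4,3)@(9, 7): e=[4,22,-14] → .
    (4,4)@(9, 9): e=[0,42,-30] → .  [on edge]
    (5,5)@(11, 11): e=[0,54,-42] → .  [on edge]
    (6,6)@(13, 13): e=[0,66,-54] → .  [on edge]
    (7,7)@(15, 15): e=[0,78,-66] → .  [on edge]
    (8,8)@(17, 17): e=[0,90,-78] → .  [on edge]
    (9,9)@(19, 19): e=[0,102,-90] → .  [on edge]
    (10,10)@(21, 21): e=[0,114,-102] → .  [on edge]
  covered (2 px):
    . . . . . . . . . . . .
    . X . . . . . . . . . .
    . . . . X . . . . . . .
    . . . . . . . . . . . .
    . . . . . . . . . . . .
    . . . . . . . . . . . .
    . . . . . . . . . . . .
    . . . . . . . . . . . .
    . . . . . . . . . . . .
    . . . . . . . . . . . .
    . . . . . . . . . . . .

Result: [6,6,0]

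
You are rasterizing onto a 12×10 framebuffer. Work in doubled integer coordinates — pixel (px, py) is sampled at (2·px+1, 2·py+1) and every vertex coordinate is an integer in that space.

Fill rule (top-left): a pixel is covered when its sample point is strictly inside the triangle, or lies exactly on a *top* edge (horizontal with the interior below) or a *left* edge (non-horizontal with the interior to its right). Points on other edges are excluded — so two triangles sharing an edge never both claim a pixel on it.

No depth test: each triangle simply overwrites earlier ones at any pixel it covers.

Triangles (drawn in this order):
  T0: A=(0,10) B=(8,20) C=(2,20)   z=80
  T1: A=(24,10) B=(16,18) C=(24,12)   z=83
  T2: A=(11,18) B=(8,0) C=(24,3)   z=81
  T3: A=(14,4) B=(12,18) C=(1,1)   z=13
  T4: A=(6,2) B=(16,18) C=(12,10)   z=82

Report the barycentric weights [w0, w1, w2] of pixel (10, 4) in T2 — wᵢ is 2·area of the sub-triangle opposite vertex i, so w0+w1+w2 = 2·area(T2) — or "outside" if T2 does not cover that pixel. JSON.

T0:
  2·area = 60
  edge (0, 10)→(8, 20): d=(8,10) right/bottom  bias=-1
  edge (8, 20)→(2, 20): d=(-6,0) right/bottom  bias=-1
  edge (2, 20)→(0, 10): d=(-2,-10) top-left  bias=+0
    (0,6)@(1, 13): e=[14,42,4] → X
    (1,6)@(3, 13): e=[-6,42,24] → .
    (0,7)@(1, 15): e=[30,30,0] → X  [on edge]
    (1,7)@(3, 15): e=[10,30,20] → X
    (2,7)@(5, 15): e=[-10,30,40] → .
    (0,8)@(1, 17): e=[46,18,-4] → .
    (1,8)@(3, 17): e=[26,18,16] → X
    (2,8)@(5, 17): e=[6,18,36] → X
    (3,8)@(7, 17): e=[-14,18,56] → .
    (1,9)@(3, 19): e=[42,6,12] → X
    (3,9)@(7, 19): e=[2,6,52] → X
    (4,9)@(9, 19): e=[-18,6,72] → .
  covered (8 px):
    . . . . . . . . . . . .
    . . . . . . . . . . . .
    . . . . . . . . . . . .
    . . . . . . . . . . . .
    . . . . . . . . . . . .
    . . . . . . . . . . . .
    X . . . . . . . . . . .
    X X . . . . . . . . . .
    . X X . . . . . . . . .
    . X X X . . . . . . . .
T1:
  2·area = 16  (B↔C swapped to make it positive)
  edge (24, 10)→(24, 12): d=(0,2) right/bottom  bias=-1
  edge (24, 12)→(16, 18): d=(-8,6) right/bottom  bias=-1
  edge (16, 18)→(24, 10): d=(8,-8) top-left  bias=+0
    (11,5)@(23, 11): e=[2,14,0] → X  [on edge]
    (10,6)@(21, 13): e=[6,10,0] → X  [on edge]
    (11,6)@(23, 13): e=[2,-2,16] → .
    (9,7)@(19, 15): e=[10,6,0] → X  [on edge]
    (10,7)@(21, 15): e=[6,-6,16] → .
    (8,8)@(17, 17): e=[14,2,0] → X  [on edge]
    (9,8)@(19, 17): e=[10,-10,16] → .
    (7,9)@(15, 19): e=[18,-2,0] → .  [on edge]
    (8,9)@(17, 19): e=[14,-14,16] → .
  covered (4 px):
    . . . . . . . . . . . .
    . . . . . . . . . . . .
    . . . . . . . . . . . .
    . . . . . . . . . . . .
    . . . . . . . . . . . .
    . . . . . . . . . . . X
    . . . . . . . . . . X .
    . . . . . . . . . X . .
    . . . . . . . . X . . .
    . . . . . . . . . . . .
T2:
  2·area = 279
  edge (11, 18)→(8, 0): d=(-3,-18) top-left  bias=+0
  edge (8, 0)→(24, 3): d=(16,3) right/bottom  bias=-1
  edge (24, 3)→(11, 18): d=(-13,15) right/bottom  bias=-1
    (4,0)@(9, 1): e=[15,13,251] → X
    (5,0)@(11, 1): e=[51,7,221] → X
    (6,0)@(13, 1): e=[87,1,191] → X
    (7,0)@(15, 1): e=[123,-5,161] → .
    (4,1)@(9, 3): e=[9,45,225] → X
    (7,1)@(15, 3): e=[117,27,135] → X
    (8,1)@(17, 3): e=[153,21,105] → X
    (9,1)@(19, 3): e=[189,15,75] → X
    (10,1)@(21, 3): e=[225,9,45] → X
    (11,1)@(23, 3): e=[261,3,15] → X
    (4,2)@(9, 5): e=[3,77,199] → X
    (11,2)@(23, 5): e=[255,35,-11] → .
  covered (37 px):
    . . . . X X X . . . . .
    . . . . X X X X X X X X
    . . . . X X X X X X X .
    . . . . . X X X X X . .
    . . . . . X X X X . . .
    . . . . . X X X X . . .
    . . . . . X X X . . . .
    . . . . . X X . . . . .
    . . . . . X . . . . . .
    . . . . . . . . . . . .
T3:
  2·area = 188
  edge (14, 4)→(12, 18): d=(-2,14) right/bottom  bias=-1
  edge (12, 18)→(1, 1): d=(-11,-17) top-left  bias=+0
  edge (1, 1)→(14, 4): d=(13,3) right/bottom  bias=-1
    (0,0)@(1, 1): e=[188,0,0] → .  [on edge]
    (1,1)@(3, 3): e=[156,12,20] → X
    (2,1)@(5, 3): e=[128,46,14] → X
    (3,1)@(7, 3): e=[100,80,8] → X
    (4,1)@(9, 3): e=[72,114,2] → X
    (5,1)@(11, 3): e=[44,148,-4] → .
    (1,2)@(3, 5): e=[152,-10,46] → .
    (2,2)@(5, 5): e=[124,24,40] → X
    (5,2)@(11, 5): e=[40,126,22] → X
    (6,2)@(13, 5): e=[12,160,16] → X
    (7,2)@(15, 5): e=[-16,194,10] → .
    (2,3)@(5, 7): e=[120,2,66] → X
    (6,5)@(13, 11): e=[0,94,94] → .  [on edge]
  covered (23 px):
    . . . . . . . . . . . .
    . X X X X . . . . . . .
    . . X X X X X . . . . .
    . . X X X X X . . . . .
    . . . X X X X . . . . .
    . . . . X X . . . . . .
    . . . . X X . . . . . .
    . . . . . X . . . . . .
    . . . . . . . . . . . .
    . . . . . . . . . . . .
T4:
  2·area = 16  (B↔C swapped to make it positive)
  edge (6, 2)→(12, 10): d=(6,8) right/bottom  bias=-1
  edge (12, 10)→(16, 18): d=(4,8) right/bottom  bias=-1
  edge (16, 18)→(6, 2): d=(-10,-16) top-left  bias=+0
    (5,4)@(11, 9): e=[2,4,10] → X
    (6,4)@(13, 9): e=[-14,-12,42] → .
    (5,5)@(11, 11): e=[14,12,-10] → .
    (6,6)@(13, 13): e=[10,4,2] → X
    (7,6)@(15, 13): e=[-6,-12,34] → .
    (6,7)@(13, 15): e=[22,12,-18] → .
  covered (2 px):
    . . . . . . . . . . . .
    . . . . . . . . . . . .
    . . . . . . . . . . . .
    . . . . . . . . . . . .
    . . . . . X . . . . . .
    . . . . . . . . . . . .
    . . . . . . X . . . . .
    . . . . . . . . . . . .
    . . . . . . . . . . . .
    . . . . . . . . . . . .

Result: "outside"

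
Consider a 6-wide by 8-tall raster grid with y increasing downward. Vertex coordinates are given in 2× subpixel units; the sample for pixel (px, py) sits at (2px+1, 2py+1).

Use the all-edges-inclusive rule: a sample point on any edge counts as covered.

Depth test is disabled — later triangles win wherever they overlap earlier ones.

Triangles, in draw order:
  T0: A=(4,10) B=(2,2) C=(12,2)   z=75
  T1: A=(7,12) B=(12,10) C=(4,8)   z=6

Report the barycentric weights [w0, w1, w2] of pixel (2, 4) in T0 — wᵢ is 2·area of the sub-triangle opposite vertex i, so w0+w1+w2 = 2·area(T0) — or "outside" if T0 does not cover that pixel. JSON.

T0:
  2·area = 80
  edge (4, 10)→(2, 2): d=(-2,-8) inclusive
  edge (2, 2)→(12, 2): d=(10,0) inclusive
  edge (12, 2)→(4, 10): d=(-8,8) inclusive
    (1,1)@(3, 3): e=[6,10,64] → X
    (2,1)@(5, 3): e=[22,10,48] → X
    (3,1)@(7, 3): e=[38,10,32] → X
    (4,1)@(9, 3): e=[54,10,16] → X
    (5,1)@(11, 3): e=[70,10,0] → X  [on edge]
    (1,2)@(3, 5): e=[2,30,48] → X
    (4,2)@(9, 5): e=[50,30,0] → X  [on edge]
    (5,2)@(11, 5): e=[66,30,-16] → .
    (1,3)@(3, 7): e=[-2,50,32] → .
    (2,3)@(5, 7): e=[14,50,16] → X
    (3,3)@(7, 7): e=[30,50,0] → X  [on edge]
    (4,3)@(9, 7): e=[46,50,-16] → .
    (2,4)@(5, 9): e=[10,70,0] → X  [on edge]
    (1,5)@(3, 11): e=[-10,90,0] → .  [on edge]
    (0,6)@(1, 13): e=[-30,110,0] → .  [on edge]
  covered (12 px):
    . . . . . .
    . X X X X X
    . X X X X .
    . . X X . .
    . . X . . .
    . . . . . .
    . . . . . .
    . . . . . .
T1:
  2·area = 26  (B↔C swapped to make it positive)
  edge (7, 12)→(4, 8): d=(-3,-4) inclusive
  edge (4, 8)→(12, 10): d=(8,2) inclusive
  edge (12, 10)→(7, 12): d=(-5,2) inclusive
    (2,4)@(5, 9): e=[1,6,19] → X
    (3,4)@(7, 9): e=[9,2,15] → X
    (4,4)@(9, 9): e=[17,-2,11] → .
    (2,5)@(5, 11): e=[-5,22,9] → .
    (3,5)@(7, 11): e=[3,18,5] → X
    (4,5)@(9, 11): e=[11,14,1] → X
    (5,5)@(11, 11): e=[19,10,-3] → .
    (3,6)@(7, 13): e=[-3,34,-5] → .
    (4,6)@(9, 13): e=[5,30,-9] → .
  covered (4 px):
    . . . . . .
    . . . . . .
    . . . . . .
    . . . . . .
    . . X X . .
    . . . X X .
    . . . . . .
    . . . . . .

Answer: [70,0,10]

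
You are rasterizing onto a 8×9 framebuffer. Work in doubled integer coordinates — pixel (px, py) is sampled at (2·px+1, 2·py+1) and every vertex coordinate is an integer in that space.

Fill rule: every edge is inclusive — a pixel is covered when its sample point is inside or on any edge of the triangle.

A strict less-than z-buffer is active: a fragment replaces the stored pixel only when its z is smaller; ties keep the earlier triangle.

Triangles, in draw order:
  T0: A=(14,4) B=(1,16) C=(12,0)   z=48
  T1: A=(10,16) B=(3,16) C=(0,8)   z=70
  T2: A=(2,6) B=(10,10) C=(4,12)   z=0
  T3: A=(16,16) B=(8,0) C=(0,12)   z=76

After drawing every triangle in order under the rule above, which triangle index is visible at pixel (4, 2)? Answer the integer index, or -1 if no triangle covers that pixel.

T0:
  2·area = 76
  edge (14, 4)→(1, 16): d=(-13,12) inclusive
  edge (1, 16)→(12, 0): d=(11,-16) inclusive
  edge (12, 0)→(14, 4): d=(2,4) inclusive
    (5,1)@(11, 3): e=[49,17,10] → █
    (6,1)@(13, 3): e=[25,49,2] → █
    (7,1)@(15, 3): e=[1,81,-6] → ·
    (4,2)@(9, 5): e=[47,7,22] → █
    (6,2)@(13, 5): e=[-1,71,6] → ·
    (4,3)@(9, 7): e=[21,29,26] → █
    (5,3)@(11, 7): e=[-3,61,18] → ·
    (3,4)@(7, 9): e=[19,19,38] → █
    (4,4)@(9, 9): e=[-5,51,30] → ·
    (2,5)@(5, 11): e=[17,9,50] → █
    (3,5)@(7, 11): e=[-7,41,42] → ·
    (2,6)@(5, 13): e=[-9,31,54] → ·
  covered (7 px):
    · · · · · · · ·
    · · · · · █ █ ·
    · · · · █ █ · ·
    · · · · █ · · ·
    · · · █ · · · ·
    · · █ · · · · ·
    · · · · · · · ·
    · · · · · · · ·
    · · · · · · · ·
T1:
  2·area = 56
  edge (10, 16)→(3, 16): d=(-7,0) inclusive
  edge (3, 16)→(0, 8): d=(-3,-8) inclusive
  edge (0, 8)→(10, 16): d=(10,8) inclusive
    (0,4)@(1, 9): e=[49,5,2] → █
    (1,4)@(3, 9): e=[49,21,-14] → ·
    (0,5)@(1, 11): e=[35,-1,22] → ·
    (1,5)@(3, 11): e=[35,15,6] → █
    (2,5)@(5, 11): e=[35,31,-10] → ·
    (1,6)@(3, 13): e=[21,9,26] → █
    (2,6)@(5, 13): e=[21,25,10] → █
    (3,6)@(7, 13): e=[21,41,-6] → ·
    (1,7)@(3, 15): e=[7,3,46] → █
    (3,7)@(7, 15): e=[7,35,14] → █
    (4,7)@(9, 15): e=[7,51,-2] → ·
    (1,8)@(3, 17): e=[-7,-3,66] → ·
  covered (7 px):
    · · · · · · · ·
    · · · · · · · ·
    · · · · · · · ·
    · · · · · · · ·
    █ · · · · · · ·
    · █ · · · · · ·
    · █ █ · · · · ·
    · █ █ █ · · · ·
    · · · · · · · ·
T2:
  2·area = 40
  edge (2, 6)→(10, 10): d=(8,4) inclusive
  edge (10, 10)→(4, 12): d=(-6,2) inclusive
  edge (4, 12)→(2, 6): d=(-2,-6) inclusive
    (0,1)@(1, 3): e=[-20,60,0] → ·  [on edge]
    (1,3)@(3, 7): e=[4,32,4] → █
    (2,3)@(5, 7): e=[-4,28,16] → ·
    (1,4)@(3, 9): e=[20,20,0] → █  [on edge]
    (2,4)@(5, 9): e=[12,16,12] → █
    (3,4)@(7, 9): e=[4,12,24] → █
    (4,4)@(9, 9): e=[-4,8,36] → ·
    (6,4)@(13, 9): e=[-20,0,60] → ·  [on edge]
    (1,5)@(3, 11): e=[36,8,-4] → ·
    (2,5)@(5, 11): e=[28,4,8] → █
    (3,5)@(7, 11): e=[20,0,20] → █  [on edge]
    (4,5)@(9, 11): e=[12,-4,32] → ·
    (0,6)@(1, 13): e=[60,0,-20] → ·  [on edge]
    (2,7)@(5, 15): e=[60,-20,0] → ·  [on edge]
  covered (6 px):
    · · · · · · · ·
    · · · · · · · ·
    · · · · · · · ·
    · █ · · · · · ·
    · █ █ █ · · · ·
    · · █ █ · · · ·
    · · · · · · · ·
    · · · · · · · ·
    · · · · · · · ·
T3:
  2·area = 224  (B↔C swapped to make it positive)
  edge (16, 16)→(0, 12): d=(-16,-4) inclusive
  edge (0, 12)→(8, 0): d=(8,-12) inclusive
  edge (8, 0)→(16, 16): d=(8,16) inclusive
    (3,1)@(7, 3): e=[172,12,40] → █
    (4,1)@(9, 3): e=[180,36,8] → █
    (5,1)@(11, 3): e=[188,60,-24] → ·
    (2,2)@(5, 5): e=[132,4,88] → █
    (5,2)@(11, 5): e=[156,76,-8] → ·
    (2,3)@(5, 7): e=[100,20,104] → █
    (5,3)@(11, 7): e=[124,92,8] → █
    (6,3)@(13, 7): e=[132,116,-24] → ·
    (1,4)@(3, 9): e=[60,12,152] → █
    (6,4)@(13, 9): e=[100,132,-8] → ·
    (0,5)@(1, 11): e=[20,4,200] → █
    (6,5)@(13, 11): e=[68,148,8] → █
  covered (28 px):
    · · · · · · · ·
    · · · █ █ · · ·
    · · █ █ █ · · ·
    · · █ █ █ █ · ·
    · █ █ █ █ █ · ·
    █ █ █ █ █ █ █ ·
    · · █ █ █ █ █ ·
    · · · · · · █ █
    · · · · · · · ·

Z-buffer (winner per pixel, '.' = empty):
  . . . . . . . .
  . . . 3 3 0 0 .
  . . 3 3 0 0 . .
  . 2 3 3 0 3 . .
  1 2 2 2 3 3 . .
  3 1 2 2 3 3 3 .
  . 1 1 3 3 3 3 .
  . 1 1 1 . . 3 3
  . . . . . . . .

Result: 0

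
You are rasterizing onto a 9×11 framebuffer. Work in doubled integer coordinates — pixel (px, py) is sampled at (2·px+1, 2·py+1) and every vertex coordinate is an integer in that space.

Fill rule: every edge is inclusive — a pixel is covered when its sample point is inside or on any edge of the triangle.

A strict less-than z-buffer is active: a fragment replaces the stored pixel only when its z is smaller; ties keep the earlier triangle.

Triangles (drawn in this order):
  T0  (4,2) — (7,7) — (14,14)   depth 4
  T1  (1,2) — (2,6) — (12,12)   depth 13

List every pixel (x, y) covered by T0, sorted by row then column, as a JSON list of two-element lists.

T0:
  2·area = 14  (B↔C swapped to make it positive)
  edge (4, 2)→(14, 14): d=(10,12) inclusive
  edge (14, 14)→(7, 7): d=(-7,-7) inclusive
  edge (7, 7)→(4, 2): d=(-3,-5) inclusive
    (0,0)@(1, 1): e=[26,0,-12] → ·  [on edge]
    (1,1)@(3, 3): e=[22,0,-8] → ·  [on edge]
    (2,2)@(5, 5): e=[18,0,-4] → ·  [on edge]
    (3,3)@(7, 7): e=[14,0,0] → █  [on edge]
    (4,3)@(9, 7): e=[-10,14,10] → ·
    (3,4)@(7, 9): e=[34,-14,-6] → ·
    (4,4)@(9, 9): e=[10,0,4] → █  [on edge]
    (5,4)@(11, 9): e=[-14,14,14] → ·
    (4,5)@(9, 11): e=[30,-14,-2] → ·
    (5,5)@(11, 11): e=[6,0,8] → █  [on edge]
    (6,5)@(13, 11): e=[-18,14,18] → ·
    (5,6)@(11, 13): e=[26,-14,2] → ·
    (6,6)@(13, 13): e=[2,0,12] → █  [on edge]
    (7,7)@(15, 15): e=[-2,0,16] → ·  [on edge]
    (6,8)@(13, 17): e=[42,-28,0] → ·  [on edge]
    (8,8)@(17, 17): e=[-6,0,20] → ·  [on edge]
  covered (4 px):
    · · · · · · · · ·
    · · · · · · · · ·
    · · · · · · · · ·
    · · · █ · · · · ·
    · · · · █ · · · ·
    · · · · · █ · · ·
    · · · · · · █ · ·
    · · · · · · · · ·
    · · · · · · · · ·
    · · · · · · · · ·
    · · · · · · · · ·
T1:
  2·area = 34  (B↔C swapped to make it positive)
  edge (1, 2)→(12, 12): d=(11,10) inclusive
  edge (12, 12)→(2, 6): d=(-10,-6) inclusive
  edge (2, 6)→(1, 2): d=(-1,-4) inclusive
    (1,2)@(3, 5): e=[13,16,5] → █
    (2,2)@(5, 5): e=[-7,28,13] → ·
    (1,3)@(3, 7): e=[35,-4,3] → ·
    (2,3)@(5, 7): e=[15,8,11] → █
    (3,3)@(7, 7): e=[-5,20,19] → ·
    (2,4)@(5, 9): e=[37,-12,9] → ·
    (3,4)@(7, 9): e=[17,0,17] → █  [on edge]
    (4,4)@(9, 9): e=[-3,12,25] → ·
    (3,5)@(7, 11): e=[39,-20,15] → ·
    (8,7)@(17, 15): e=[-17,0,51] → ·  [on edge]
  covered (3 px):
    · · · · · · · · ·
    · · · · · · · · ·
    · █ · · · · · · ·
    · · █ · · · · · ·
    · · · █ · · · · ·
    · · · · · · · · ·
    · · · · · · · · ·
    · · · · · · · · ·
    · · · · · · · · ·
    · · · · · · · · ·
    · · · · · · · · ·

Result: [[3,3],[4,4],[5,5],[6,6]]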